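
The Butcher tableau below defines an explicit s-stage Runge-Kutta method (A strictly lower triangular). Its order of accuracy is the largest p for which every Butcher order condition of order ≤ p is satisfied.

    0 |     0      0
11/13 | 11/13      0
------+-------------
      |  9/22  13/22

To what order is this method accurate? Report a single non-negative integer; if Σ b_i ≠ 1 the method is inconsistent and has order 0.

2

b = (9/22, 13/22)
c = (0, 11/13)
Σ b_i: 9/22·1 + 13/22·1 = 1 ✓
b·c: 13/22·11/13 = 1/2 ✓; 2 stages ⇒ order 2.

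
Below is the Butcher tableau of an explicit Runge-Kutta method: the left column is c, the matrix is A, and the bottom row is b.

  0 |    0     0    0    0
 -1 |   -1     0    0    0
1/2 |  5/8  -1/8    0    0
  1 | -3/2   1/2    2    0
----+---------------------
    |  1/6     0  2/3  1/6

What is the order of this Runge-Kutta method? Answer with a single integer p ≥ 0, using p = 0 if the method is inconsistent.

b = (1/6, 0, 2/3, 1/6)
c = (0, -1, 1/2, 1)
Ac = (0, 0, 1/8, 1/2)
Σ b_i: 1/6·1 + 2/3·1 + 1/6·1 = 1 ✓
b·c: 2/3·1/2 + 1/6·1 = 1/2 ✓
b·c²: 2/3·1/4 + 1/6·1 = 1/3 ✓
b·Ac: 2/3·1/8 + 1/6·1/2 = 1/6 ✓
b·c³: 2/3·1/8 + 1/6·1 = 1/4 ✓
b·(c∘Ac): 2/3·1/16 + 1/6·1/2 = 1/8 ✓
b·Ac²: 2/3·(-1/8) + 1/6·1 = 1/12 ✓
b·A²c: 1/6·1/4 = 1/24 ✓; 4 stages ⇒ order 4.

4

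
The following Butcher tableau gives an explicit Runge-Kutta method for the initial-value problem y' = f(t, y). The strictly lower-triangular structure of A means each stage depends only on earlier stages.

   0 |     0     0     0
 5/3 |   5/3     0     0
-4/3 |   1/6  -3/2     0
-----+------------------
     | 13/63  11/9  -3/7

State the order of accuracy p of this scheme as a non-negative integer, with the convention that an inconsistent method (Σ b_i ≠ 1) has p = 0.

1

b = (13/63, 11/9, -3/7)
c = (0, 5/3, -4/3)
Ac = (0, 0, -5/2)
Σ b_i: 13/63·1 + 11/9·1 + (-3/7)·1 = 1 ✓
b·c: 11/9·5/3 + (-3/7)·(-4/3) = 493/189 ≠ 1/2 ⇒ order 1.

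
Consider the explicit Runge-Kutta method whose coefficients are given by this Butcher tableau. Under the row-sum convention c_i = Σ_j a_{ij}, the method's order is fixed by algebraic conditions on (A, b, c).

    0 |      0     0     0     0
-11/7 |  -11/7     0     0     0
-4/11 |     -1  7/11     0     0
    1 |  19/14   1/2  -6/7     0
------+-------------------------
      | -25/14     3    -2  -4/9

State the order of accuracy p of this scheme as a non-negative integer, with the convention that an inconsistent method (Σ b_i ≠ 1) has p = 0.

0

b = (-25/14, 3, -2, -4/9)
c = (0, -11/7, -4/11, 1)
Ac = (0, 0, -1, -73/154)
Σ b_i: (-25/14)·1 + 3·1 + (-2)·1 + (-4/9)·1 = -155/126 ≠ 1 ⇒ order 0.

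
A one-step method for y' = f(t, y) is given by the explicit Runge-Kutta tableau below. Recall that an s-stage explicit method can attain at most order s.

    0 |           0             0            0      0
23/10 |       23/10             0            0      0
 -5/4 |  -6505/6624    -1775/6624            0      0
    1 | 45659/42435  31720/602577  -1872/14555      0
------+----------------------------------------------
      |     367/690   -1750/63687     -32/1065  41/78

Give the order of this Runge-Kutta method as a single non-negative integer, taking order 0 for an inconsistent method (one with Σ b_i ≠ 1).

4

b = (367/690, -1750/63687, -32/1065, 41/78)
c = (0, 23/10, -5/4, 1)
Ac = (0, 0, -355/576, 104/369)
Σ b_i: 367/690·1 + (-1750/63687)·1 + (-32/1065)·1 + 41/78·1 = 1 ✓
b·c: (-1750/63687)·23/10 + (-32/1065)·(-5/4) + 41/78·1 = 1/2 ✓
b·c²: (-1750/63687)·529/100 + (-32/1065)·25/16 + 41/78·1 = 1/3 ✓
b·Ac: (-32/1065)·(-355/576) + 41/78·104/369 = 1/6 ✓
b·c³: (-1750/63687)·12167/1000 + (-32/1065)·(-125/64) + 41/78·1 = 1/4 ✓
b·(c∘Ac): (-32/1065)·1775/2304 + 41/78·104/369 = 1/8 ✓
b·Ac²: (-32/1065)·(-1633/1152) + 41/78·143/1845 = 1/12 ✓
b·A²c: 41/78·13/164 = 1/24 ✓; 4 stages ⇒ order 4.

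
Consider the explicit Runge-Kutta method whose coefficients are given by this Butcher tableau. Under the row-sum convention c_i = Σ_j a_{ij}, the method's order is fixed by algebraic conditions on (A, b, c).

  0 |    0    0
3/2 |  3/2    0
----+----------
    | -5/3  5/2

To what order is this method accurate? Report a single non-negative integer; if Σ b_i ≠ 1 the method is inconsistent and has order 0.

0

b = (-5/3, 5/2)
c = (0, 3/2)
Σ b_i: (-5/3)·1 + 5/2·1 = 5/6 ≠ 1 ⇒ order 0.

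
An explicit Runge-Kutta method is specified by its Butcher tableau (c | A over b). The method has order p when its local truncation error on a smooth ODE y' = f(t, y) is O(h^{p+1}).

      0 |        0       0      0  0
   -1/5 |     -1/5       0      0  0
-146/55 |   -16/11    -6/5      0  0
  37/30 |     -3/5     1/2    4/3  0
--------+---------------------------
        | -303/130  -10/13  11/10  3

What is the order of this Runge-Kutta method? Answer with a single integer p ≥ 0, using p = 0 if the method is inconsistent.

b = (-303/130, -10/13, 11/10, 3)
c = (0, -1/5, -146/55, 37/30)
Ac = (0, 0, 6/25, -1201/330)
Σ b_i: (-303/130)·1 + (-10/13)·1 + 11/10·1 + 3·1 = 1 ✓
b·c: (-10/13)·(-1/5) + 11/10·(-146/55) + 3·37/30 = 607/650 ≠ 1/2 ⇒ order 1.

1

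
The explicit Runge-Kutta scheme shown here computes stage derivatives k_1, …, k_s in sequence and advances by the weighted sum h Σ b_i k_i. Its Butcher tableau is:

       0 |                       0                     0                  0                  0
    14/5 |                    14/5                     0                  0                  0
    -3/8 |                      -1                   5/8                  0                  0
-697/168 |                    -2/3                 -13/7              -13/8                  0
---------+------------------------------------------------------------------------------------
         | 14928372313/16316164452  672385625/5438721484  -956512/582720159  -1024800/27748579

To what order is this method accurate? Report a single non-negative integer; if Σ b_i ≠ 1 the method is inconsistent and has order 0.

b = (14928372313/16316164452, 672385625/5438721484, -956512/582720159, -1024800/27748579)
c = (0, 14/5, -3/8, -697/168)
Ac = (0, 0, 7/4, -1469/320)
Σ b_i: 14928372313/16316164452·1 + 672385625/5438721484·1 + (-956512/582720159)·1 + (-1024800/27748579)·1 = 1 ✓
b·c: 672385625/5438721484·14/5 + (-956512/582720159)·(-3/8) + (-1024800/27748579)·(-697/168) = 1/2 ✓
b·c²: 672385625/5438721484·196/25 + (-956512/582720159)·9/64 + (-1024800/27748579)·485809/28224 = 1/3 ✓
b·Ac: (-956512/582720159)·7/4 + (-1024800/27748579)·(-1469/320) = 1/6 ✓
b·c³: 672385625/5438721484·2744/125 + (-956512/582720159)·(-27/512) + (-1024800/27748579)·(-338608873/4741632) = 523881506081/97896986712 ≠ 1/4 ⇒ order 3.
b·(c∘Ac): (-956512/582720159)·(-21/32) + (-1024800/27748579)·1023893/53760 = -311809109/443977264 ≠ 1/8
b·Ac²: (-956512/582720159)·49/10 + (-1024800/27748579)·(-189293/12800) = 3583700323/6659658960 ≠ 1/12
b·A²c: (-1024800/27748579)·(-91/32) = 2914275/27748579 ≠ 1/24

3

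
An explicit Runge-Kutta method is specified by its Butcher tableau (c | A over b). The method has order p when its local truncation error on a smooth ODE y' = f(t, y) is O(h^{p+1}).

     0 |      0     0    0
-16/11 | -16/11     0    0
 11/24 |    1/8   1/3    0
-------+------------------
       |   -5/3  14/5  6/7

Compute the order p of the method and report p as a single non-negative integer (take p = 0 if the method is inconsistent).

0

b = (-5/3, 14/5, 6/7)
c = (0, -16/11, 11/24)
Ac = (0, 0, -16/33)
Σ b_i: (-5/3)·1 + 14/5·1 + 6/7·1 = 209/105 ≠ 1 ⇒ order 0.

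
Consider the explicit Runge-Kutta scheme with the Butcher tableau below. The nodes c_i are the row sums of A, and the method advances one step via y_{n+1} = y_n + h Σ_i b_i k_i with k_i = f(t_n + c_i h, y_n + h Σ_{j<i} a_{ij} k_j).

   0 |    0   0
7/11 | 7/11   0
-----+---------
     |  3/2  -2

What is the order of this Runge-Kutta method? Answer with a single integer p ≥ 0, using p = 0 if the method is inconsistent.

0

b = (3/2, -2)
c = (0, 7/11)
Σ b_i: 3/2·1 + (-2)·1 = -1/2 ≠ 1 ⇒ order 0.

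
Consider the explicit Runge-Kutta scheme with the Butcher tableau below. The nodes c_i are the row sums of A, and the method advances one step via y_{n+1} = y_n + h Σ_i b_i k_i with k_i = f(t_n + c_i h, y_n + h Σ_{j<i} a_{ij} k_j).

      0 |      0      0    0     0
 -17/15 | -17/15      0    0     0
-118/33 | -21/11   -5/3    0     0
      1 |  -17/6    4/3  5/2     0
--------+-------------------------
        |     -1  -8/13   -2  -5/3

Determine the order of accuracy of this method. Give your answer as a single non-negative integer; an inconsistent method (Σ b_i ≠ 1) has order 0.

0

b = (-1, -8/13, -2, -5/3)
c = (0, -17/15, -118/33, 1)
Ac = (0, 0, 17/9, -5173/495)
Σ b_i: (-1)·1 + (-8/13)·1 + (-2)·1 + (-5/3)·1 = -206/39 ≠ 1 ⇒ order 0.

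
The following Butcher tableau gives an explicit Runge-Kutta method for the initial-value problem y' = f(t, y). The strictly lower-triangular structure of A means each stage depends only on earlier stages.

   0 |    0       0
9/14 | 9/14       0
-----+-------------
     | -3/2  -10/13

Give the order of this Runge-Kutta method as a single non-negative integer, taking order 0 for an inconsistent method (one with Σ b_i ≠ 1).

0

b = (-3/2, -10/13)
c = (0, 9/14)
Σ b_i: (-3/2)·1 + (-10/13)·1 = -59/26 ≠ 1 ⇒ order 0.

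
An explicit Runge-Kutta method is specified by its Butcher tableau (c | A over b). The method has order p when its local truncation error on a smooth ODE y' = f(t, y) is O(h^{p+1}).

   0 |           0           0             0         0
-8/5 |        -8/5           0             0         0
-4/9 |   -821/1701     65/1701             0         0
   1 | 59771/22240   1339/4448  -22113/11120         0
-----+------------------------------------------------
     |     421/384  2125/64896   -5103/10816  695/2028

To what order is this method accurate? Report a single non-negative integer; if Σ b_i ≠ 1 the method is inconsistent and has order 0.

b = (421/384, 2125/64896, -5103/10816, 695/2028)
c = (0, -8/5, -4/9, 1)
Ac = (0, 0, -104/1701, 559/1390)
Σ b_i: 421/384·1 + 2125/64896·1 + (-5103/10816)·1 + 695/2028·1 = 1 ✓
b·c: 2125/64896·(-8/5) + (-5103/10816)·(-4/9) + 695/2028·1 = 1/2 ✓
b·c²: 2125/64896·64/25 + (-5103/10816)·16/81 + 695/2028·1 = 1/3 ✓
b·Ac: (-5103/10816)·(-104/1701) + 695/2028·559/1390 = 1/6 ✓
b·c³: 2125/64896·(-512/125) + (-5103/10816)·(-64/729) + 695/2028·1 = 1/4 ✓
b·(c∘Ac): (-5103/10816)·416/15309 + 695/2028·559/1390 = 1/8 ✓
b·Ac²: (-5103/10816)·832/8505 + 695/2028·1313/3475 = 1/12 ✓
b·A²c: 695/2028·169/1390 = 1/24 ✓; 4 stages ⇒ order 4.

4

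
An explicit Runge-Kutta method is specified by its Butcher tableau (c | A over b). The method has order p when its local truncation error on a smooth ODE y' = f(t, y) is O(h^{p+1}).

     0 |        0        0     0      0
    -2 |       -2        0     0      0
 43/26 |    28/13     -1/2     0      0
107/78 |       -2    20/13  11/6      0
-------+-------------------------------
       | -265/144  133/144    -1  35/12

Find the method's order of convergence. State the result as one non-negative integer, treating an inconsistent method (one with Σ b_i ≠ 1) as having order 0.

2

b = (-265/144, 133/144, -1, 35/12)
c = (0, -2, 43/26, 107/78)
Ac = (0, 0, 1, -7/156)
Σ b_i: (-265/144)·1 + 133/144·1 + (-1)·1 + 35/12·1 = 1 ✓
b·c: 133/144·(-2) + (-1)·43/26 + 35/12·107/78 = 1/2 ✓
b·c²: 133/144·4 + (-1)·1849/676 + 35/12·11449/6084 = 470747/73008 ≠ 1/3 ⇒ order 2.
b·Ac: (-1)·1 + 35/12·(-7/156) = -2117/1872 ≠ 1/6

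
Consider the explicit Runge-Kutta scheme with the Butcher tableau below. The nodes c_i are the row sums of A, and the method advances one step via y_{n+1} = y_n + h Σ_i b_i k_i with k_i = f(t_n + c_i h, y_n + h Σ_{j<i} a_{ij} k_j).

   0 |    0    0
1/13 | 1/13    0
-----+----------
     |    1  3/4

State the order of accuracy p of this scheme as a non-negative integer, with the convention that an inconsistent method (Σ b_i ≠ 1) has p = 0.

0

b = (1, 3/4)
c = (0, 1/13)
Σ b_i: 1·1 + 3/4·1 = 7/4 ≠ 1 ⇒ order 0.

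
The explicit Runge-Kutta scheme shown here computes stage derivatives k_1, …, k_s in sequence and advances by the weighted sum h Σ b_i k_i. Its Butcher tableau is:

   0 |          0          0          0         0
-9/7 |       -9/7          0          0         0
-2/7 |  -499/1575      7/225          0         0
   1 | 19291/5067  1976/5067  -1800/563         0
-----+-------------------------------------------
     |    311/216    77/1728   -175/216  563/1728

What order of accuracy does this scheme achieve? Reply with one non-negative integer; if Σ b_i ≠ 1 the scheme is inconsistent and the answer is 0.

b = (311/216, 77/1728, -175/216, 563/1728)
c = (0, -9/7, -2/7, 1)
Ac = (0, 0, -1/25, 232/563)
Σ b_i: 311/216·1 + 77/1728·1 + (-175/216)·1 + 563/1728·1 = 1 ✓
b·c: 77/1728·(-9/7) + (-175/216)·(-2/7) + 563/1728·1 = 1/2 ✓
b·c²: 77/1728·81/49 + (-175/216)·4/49 + 563/1728·1 = 1/3 ✓
b·Ac: (-175/216)·(-1/25) + 563/1728·232/563 = 1/6 ✓
b·c³: 77/1728·(-729/343) + (-175/216)·(-8/343) + 563/1728·1 = 1/4 ✓
b·(c∘Ac): (-175/216)·2/175 + 563/1728·232/563 = 1/8 ✓
b·Ac²: (-175/216)·9/175 + 563/1728·216/563 = 1/12 ✓
b·A²c: 563/1728·72/563 = 1/24 ✓; 4 stages ⇒ order 4.

4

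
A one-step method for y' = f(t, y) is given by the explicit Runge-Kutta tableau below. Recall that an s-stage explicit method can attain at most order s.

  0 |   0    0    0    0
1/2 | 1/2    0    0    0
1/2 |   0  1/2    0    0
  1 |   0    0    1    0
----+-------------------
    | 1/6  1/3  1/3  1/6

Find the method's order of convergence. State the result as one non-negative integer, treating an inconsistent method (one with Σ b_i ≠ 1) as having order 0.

b = (1/6, 1/3, 1/3, 1/6)
c = (0, 1/2, 1/2, 1)
Ac = (0, 0, 1/4, 1/2)
Σ b_i: 1/6·1 + 1/3·1 + 1/3·1 + 1/6·1 = 1 ✓
b·c: 1/3·1/2 + 1/3·1/2 + 1/6·1 = 1/2 ✓
b·c²: 1/3·1/4 + 1/3·1/4 + 1/6·1 = 1/3 ✓
b·Ac: 1/3·1/4 + 1/6·1/2 = 1/6 ✓
b·c³: 1/3·1/8 + 1/3·1/8 + 1/6·1 = 1/4 ✓
b·(c∘Ac): 1/3·1/8 + 1/6·1/2 = 1/8 ✓
b·Ac²: 1/3·1/8 + 1/6·1/4 = 1/12 ✓
b·A²c: 1/6·1/4 = 1/24 ✓; 4 stages ⇒ order 4.

4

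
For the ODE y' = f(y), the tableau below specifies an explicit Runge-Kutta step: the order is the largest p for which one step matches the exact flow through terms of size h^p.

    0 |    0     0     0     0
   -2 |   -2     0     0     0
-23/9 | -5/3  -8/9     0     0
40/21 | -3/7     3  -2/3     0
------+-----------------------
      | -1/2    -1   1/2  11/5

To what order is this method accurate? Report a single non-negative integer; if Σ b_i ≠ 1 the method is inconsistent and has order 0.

b = (-1/2, -1, 1/2, 11/5)
c = (0, -2, -23/9, 40/21)
Ac = (0, 0, 16/9, -116/27)
Σ b_i: (-1/2)·1 + (-1)·1 + 1/2·1 + 11/5·1 = 6/5 ≠ 1 ⇒ order 0.

0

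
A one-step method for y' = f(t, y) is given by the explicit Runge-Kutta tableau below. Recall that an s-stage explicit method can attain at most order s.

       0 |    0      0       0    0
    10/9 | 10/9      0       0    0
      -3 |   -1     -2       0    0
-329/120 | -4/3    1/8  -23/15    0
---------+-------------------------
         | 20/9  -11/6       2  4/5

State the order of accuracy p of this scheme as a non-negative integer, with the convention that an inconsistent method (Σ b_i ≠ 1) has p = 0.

b = (20/9, -11/6, 2, 4/5)
c = (0, 10/9, -3, -329/120)
Ac = (0, 0, -20/9, 853/180)
Σ b_i: 20/9·1 + (-11/6)·1 + 2·1 + 4/5·1 = 287/90 ≠ 1 ⇒ order 0.

0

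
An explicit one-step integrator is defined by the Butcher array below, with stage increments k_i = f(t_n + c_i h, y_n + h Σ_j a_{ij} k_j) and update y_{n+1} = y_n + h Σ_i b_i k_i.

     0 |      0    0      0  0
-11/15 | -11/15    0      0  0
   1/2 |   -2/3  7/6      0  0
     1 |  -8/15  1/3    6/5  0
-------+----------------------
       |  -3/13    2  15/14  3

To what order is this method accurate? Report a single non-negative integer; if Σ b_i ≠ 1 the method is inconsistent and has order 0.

0

b = (-3/13, 2, 15/14, 3)
c = (0, -11/15, 1/2, 1)
Ac = (0, 0, -77/90, 16/45)
Σ b_i: (-3/13)·1 + 2·1 + 15/14·1 + 3·1 = 1063/182 ≠ 1 ⇒ order 0.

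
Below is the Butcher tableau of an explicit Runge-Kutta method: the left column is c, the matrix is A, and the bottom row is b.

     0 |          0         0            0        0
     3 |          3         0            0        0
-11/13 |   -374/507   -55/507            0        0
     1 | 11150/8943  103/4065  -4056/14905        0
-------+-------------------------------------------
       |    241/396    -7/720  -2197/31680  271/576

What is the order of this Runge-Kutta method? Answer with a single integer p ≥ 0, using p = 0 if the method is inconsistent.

b = (241/396, -7/720, -2197/31680, 271/576)
c = (0, 3, -11/13, 1)
Ac = (0, 0, -55/169, 83/271)
Σ b_i: 241/396·1 + (-7/720)·1 + (-2197/31680)·1 + 271/576·1 = 1 ✓
b·c: (-7/720)·3 + (-2197/31680)·(-11/13) + 271/576·1 = 1/2 ✓
b·c²: (-7/720)·9 + (-2197/31680)·121/169 + 271/576·1 = 1/3 ✓
b·Ac: (-2197/31680)·(-55/169) + 271/576·83/271 = 1/6 ✓
b·c³: (-7/720)·27 + (-2197/31680)·(-1331/2197) + 271/576·1 = 1/4 ✓
b·(c∘Ac): (-2197/31680)·605/2197 + 271/576·83/271 = 1/8 ✓
b·Ac²: (-2197/31680)·(-165/169) + 271/576·9/271 = 1/12 ✓
b·A²c: 271/576·24/271 = 1/24 ✓; 4 stages ⇒ order 4.

4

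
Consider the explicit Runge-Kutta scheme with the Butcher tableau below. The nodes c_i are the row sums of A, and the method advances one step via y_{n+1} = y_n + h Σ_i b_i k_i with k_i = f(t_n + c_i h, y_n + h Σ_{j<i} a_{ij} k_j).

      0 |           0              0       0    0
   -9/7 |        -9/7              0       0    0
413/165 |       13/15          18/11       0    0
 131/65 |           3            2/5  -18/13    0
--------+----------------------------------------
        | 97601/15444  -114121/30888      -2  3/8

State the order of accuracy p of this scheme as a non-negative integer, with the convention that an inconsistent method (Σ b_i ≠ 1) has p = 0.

2

b = (97601/15444, -114121/30888, -2, 3/8)
c = (0, -9/7, 413/165, 131/65)
Ac = (0, 0, -162/77, -3984/1001)
Σ b_i: 97601/15444·1 + (-114121/30888)·1 + (-2)·1 + 3/8·1 = 1 ✓
b·c: (-114121/30888)·(-9/7) + (-2)·413/165 + 3/8·131/65 = 1/2 ✓
b·c²: (-114121/30888)·81/49 + (-2)·170569/27225 + 3/8·17161/4225 = -314980157/18404100 ≠ 1/3 ⇒ order 2.
b·Ac: (-2)·(-162/77) + 3/8·(-3984/1001) = 2718/1001 ≠ 1/6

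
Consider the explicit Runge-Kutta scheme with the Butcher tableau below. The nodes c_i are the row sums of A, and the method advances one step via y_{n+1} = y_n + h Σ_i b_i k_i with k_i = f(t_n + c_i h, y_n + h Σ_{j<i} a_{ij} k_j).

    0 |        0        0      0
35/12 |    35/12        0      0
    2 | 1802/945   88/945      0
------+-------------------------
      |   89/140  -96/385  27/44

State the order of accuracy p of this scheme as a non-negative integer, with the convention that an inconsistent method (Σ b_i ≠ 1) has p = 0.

3

b = (89/140, -96/385, 27/44)
c = (0, 35/12, 2)
Ac = (0, 0, 22/81)
Σ b_i: 89/140·1 + (-96/385)·1 + 27/44·1 = 1 ✓
b·c: (-96/385)·35/12 + 27/44·2 = 1/2 ✓
b·c²: (-96/385)·1225/144 + 27/44·4 = 1/3 ✓
b·Ac: 27/44·22/81 = 1/6 ✓; 3 stages ⇒ order 3.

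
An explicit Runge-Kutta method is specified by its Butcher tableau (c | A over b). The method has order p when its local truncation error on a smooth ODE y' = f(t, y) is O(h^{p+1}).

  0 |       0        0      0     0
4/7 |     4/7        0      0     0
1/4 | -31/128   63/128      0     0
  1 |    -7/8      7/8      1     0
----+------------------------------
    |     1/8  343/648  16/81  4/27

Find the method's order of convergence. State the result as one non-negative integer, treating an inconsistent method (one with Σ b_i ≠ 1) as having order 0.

4

b = (1/8, 343/648, 16/81, 4/27)
c = (0, 4/7, 1/4, 1)
Ac = (0, 0, 9/32, 3/4)
Σ b_i: 1/8·1 + 343/648·1 + 16/81·1 + 4/27·1 = 1 ✓
b·c: 343/648·4/7 + 16/81·1/4 + 4/27·1 = 1/2 ✓
b·c²: 343/648·16/49 + 16/81·1/16 + 4/27·1 = 1/3 ✓
b·Ac: 16/81·9/32 + 4/27·3/4 = 1/6 ✓
b·c³: 343/648·64/343 + 16/81·1/64 + 4/27·1 = 1/4 ✓
b·(c∘Ac): 16/81·9/128 + 4/27·3/4 = 1/8 ✓
b·Ac²: 16/81·9/56 + 4/27·39/112 = 1/12 ✓
b·A²c: 4/27·9/32 = 1/24 ✓; 4 stages ⇒ order 4.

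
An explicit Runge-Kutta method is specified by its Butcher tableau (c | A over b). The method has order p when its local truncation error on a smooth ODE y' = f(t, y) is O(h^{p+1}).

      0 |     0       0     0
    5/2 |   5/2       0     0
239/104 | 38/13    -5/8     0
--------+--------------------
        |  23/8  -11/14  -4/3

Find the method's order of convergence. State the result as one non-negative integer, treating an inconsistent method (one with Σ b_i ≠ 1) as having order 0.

0

b = (23/8, -11/14, -4/3)
c = (0, 5/2, 239/104)
Ac = (0, 0, -25/16)
Σ b_i: 23/8·1 + (-11/14)·1 + (-4/3)·1 = 127/168 ≠ 1 ⇒ order 0.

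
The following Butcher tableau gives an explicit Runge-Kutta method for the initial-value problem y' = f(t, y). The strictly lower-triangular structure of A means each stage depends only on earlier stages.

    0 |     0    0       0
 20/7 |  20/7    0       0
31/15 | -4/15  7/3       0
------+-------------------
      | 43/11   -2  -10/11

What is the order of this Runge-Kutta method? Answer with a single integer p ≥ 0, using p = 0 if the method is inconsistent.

1

b = (43/11, -2, -10/11)
c = (0, 20/7, 31/15)
Ac = (0, 0, 20/3)
Σ b_i: 43/11·1 + (-2)·1 + (-10/11)·1 = 1 ✓
b·c: (-2)·20/7 + (-10/11)·31/15 = -1754/231 ≠ 1/2 ⇒ order 1.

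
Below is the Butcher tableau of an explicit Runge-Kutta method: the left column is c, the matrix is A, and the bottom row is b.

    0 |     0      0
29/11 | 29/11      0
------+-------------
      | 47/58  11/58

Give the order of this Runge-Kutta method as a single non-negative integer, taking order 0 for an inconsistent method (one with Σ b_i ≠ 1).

2

b = (47/58, 11/58)
c = (0, 29/11)
Σ b_i: 47/58·1 + 11/58·1 = 1 ✓
b·c: 11/58·29/11 = 1/2 ✓; 2 stages ⇒ order 2.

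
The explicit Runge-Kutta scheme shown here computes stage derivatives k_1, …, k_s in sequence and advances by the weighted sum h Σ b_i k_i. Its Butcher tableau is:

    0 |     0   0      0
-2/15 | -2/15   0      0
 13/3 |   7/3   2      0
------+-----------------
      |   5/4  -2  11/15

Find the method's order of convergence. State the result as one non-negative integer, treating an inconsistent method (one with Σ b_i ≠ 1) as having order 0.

0

b = (5/4, -2, 11/15)
c = (0, -2/15, 13/3)
Ac = (0, 0, -4/15)
Σ b_i: 5/4·1 + (-2)·1 + 11/15·1 = -1/60 ≠ 1 ⇒ order 0.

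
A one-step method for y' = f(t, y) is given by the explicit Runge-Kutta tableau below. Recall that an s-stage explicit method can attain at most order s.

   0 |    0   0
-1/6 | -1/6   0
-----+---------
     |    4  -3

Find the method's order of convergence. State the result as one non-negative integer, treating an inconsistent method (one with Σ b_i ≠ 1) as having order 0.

b = (4, -3)
c = (0, -1/6)
Σ b_i: 4·1 + (-3)·1 = 1 ✓
b·c: (-3)·(-1/6) = 1/2 ✓; 2 stages ⇒ order 2.

2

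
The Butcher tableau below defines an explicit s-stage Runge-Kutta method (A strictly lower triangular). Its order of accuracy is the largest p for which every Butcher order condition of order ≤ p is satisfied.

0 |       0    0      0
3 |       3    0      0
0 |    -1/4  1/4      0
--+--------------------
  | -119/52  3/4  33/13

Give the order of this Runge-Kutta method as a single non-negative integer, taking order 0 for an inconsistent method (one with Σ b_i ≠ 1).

b = (-119/52, 3/4, 33/13)
c = (0, 3, 0)
Ac = (0, 0, 3/4)
Σ b_i: (-119/52)·1 + 3/4·1 + 33/13·1 = 1 ✓
b·c: 3/4·3 = 9/4 ≠ 1/2 ⇒ order 1.

1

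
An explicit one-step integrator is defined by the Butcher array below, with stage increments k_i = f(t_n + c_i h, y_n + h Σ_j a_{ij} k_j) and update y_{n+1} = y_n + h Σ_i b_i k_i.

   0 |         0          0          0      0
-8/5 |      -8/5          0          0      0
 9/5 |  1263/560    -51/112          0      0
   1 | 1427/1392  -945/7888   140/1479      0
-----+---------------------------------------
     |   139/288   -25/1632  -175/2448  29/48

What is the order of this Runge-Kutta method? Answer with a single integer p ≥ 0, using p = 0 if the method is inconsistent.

4

b = (139/288, -25/1632, -175/2448, 29/48)
c = (0, -8/5, 9/5, 1)
Ac = (0, 0, 51/70, 21/58)
Σ b_i: 139/288·1 + (-25/1632)·1 + (-175/2448)·1 + 29/48·1 = 1 ✓
b·c: (-25/1632)·(-8/5) + (-175/2448)·9/5 + 29/48·1 = 1/2 ✓
b·c²: (-25/1632)·64/25 + (-175/2448)·81/25 + 29/48·1 = 1/3 ✓
b·Ac: (-175/2448)·51/70 + 29/48·21/58 = 1/6 ✓
b·c³: (-25/1632)·(-512/125) + (-175/2448)·729/125 + 29/48·1 = 1/4 ✓
b·(c∘Ac): (-175/2448)·459/350 + 29/48·21/58 = 1/8 ✓
b·Ac²: (-175/2448)·(-204/175) = 1/12 ✓
b·A²c: 29/48·2/29 = 1/24 ✓; 4 stages ⇒ order 4.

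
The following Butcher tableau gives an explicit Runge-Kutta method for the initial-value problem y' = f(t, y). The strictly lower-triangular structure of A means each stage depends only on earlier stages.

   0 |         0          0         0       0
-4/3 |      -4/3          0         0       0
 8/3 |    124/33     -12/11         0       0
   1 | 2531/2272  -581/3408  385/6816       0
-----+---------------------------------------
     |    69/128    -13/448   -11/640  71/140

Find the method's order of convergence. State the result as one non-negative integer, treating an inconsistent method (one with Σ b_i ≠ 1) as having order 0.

b = (69/128, -13/448, -11/640, 71/140)
c = (0, -4/3, 8/3, 1)
Ac = (0, 0, 16/11, 161/426)
Σ b_i: 69/128·1 + (-13/448)·1 + (-11/640)·1 + 71/140·1 = 1 ✓
b·c: (-13/448)·(-4/3) + (-11/640)·8/3 + 71/140·1 = 1/2 ✓
b·c²: (-13/448)·16/9 + (-11/640)·64/9 + 71/140·1 = 1/3 ✓
b·Ac: (-11/640)·16/11 + 71/140·161/426 = 1/6 ✓
b·c³: (-13/448)·(-64/27) + (-11/640)·512/27 + 71/140·1 = 1/4 ✓
b·(c∘Ac): (-11/640)·128/33 + 71/140·161/426 = 1/8 ✓
b·Ac²: (-11/640)·(-64/33) + 71/140·7/71 = 1/12 ✓
b·A²c: 71/140·35/426 = 1/24 ✓; 4 stages ⇒ order 4.

4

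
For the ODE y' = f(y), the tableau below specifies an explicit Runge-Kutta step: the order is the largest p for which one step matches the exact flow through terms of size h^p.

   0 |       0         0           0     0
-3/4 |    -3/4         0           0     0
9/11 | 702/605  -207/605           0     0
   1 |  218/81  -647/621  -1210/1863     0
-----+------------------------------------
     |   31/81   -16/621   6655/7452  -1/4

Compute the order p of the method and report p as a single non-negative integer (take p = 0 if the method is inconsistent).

b = (31/81, -16/621, 6655/7452, -1/4)
c = (0, -3/4, 9/11, 1)
Ac = (0, 0, 621/2420, 1/4)
Σ b_i: 31/81·1 + (-16/621)·1 + 6655/7452·1 + (-1/4)·1 = 1 ✓
b·c: (-16/621)·(-3/4) + 6655/7452·9/11 + (-1/4)·1 = 1/2 ✓
b·c²: (-16/621)·9/16 + 6655/7452·81/121 + (-1/4)·1 = 1/3 ✓
b·Ac: 6655/7452·621/2420 + (-1/4)·1/4 = 1/6 ✓
b·c³: (-16/621)·(-27/64) + 6655/7452·729/1331 + (-1/4)·1 = 1/4 ✓
b·(c∘Ac): 6655/7452·5589/26620 + (-1/4)·1/4 = 1/8 ✓
b·Ac²: 6655/7452·(-1863/9680) + (-1/4)·(-49/48) = 1/12 ✓
b·A²c: (-1/4)·(-1/6) = 1/24 ✓; 4 stages ⇒ order 4.

4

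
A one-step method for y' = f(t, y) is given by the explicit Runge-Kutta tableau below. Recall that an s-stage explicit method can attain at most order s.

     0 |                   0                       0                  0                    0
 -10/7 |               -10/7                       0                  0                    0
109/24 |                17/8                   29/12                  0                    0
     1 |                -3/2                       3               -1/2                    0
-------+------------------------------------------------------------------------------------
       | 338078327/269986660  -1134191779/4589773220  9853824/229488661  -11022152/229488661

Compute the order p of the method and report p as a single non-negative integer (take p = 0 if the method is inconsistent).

3

b = (338078327/269986660, -1134191779/4589773220, 9853824/229488661, -11022152/229488661)
c = (0, -10/7, 109/24, 1)
Ac = (0, 0, -145/42, -2203/336)
Σ b_i: 338078327/269986660·1 + (-1134191779/4589773220)·1 + 9853824/229488661·1 + (-11022152/229488661)·1 = 1 ✓
b·c: (-1134191779/4589773220)·(-10/7) + 9853824/229488661·109/24 + (-11022152/229488661)·1 = 1/2 ✓
b·c²: (-1134191779/4589773220)·100/49 + 9853824/229488661·11881/576 + (-11022152/229488661)·1 = 1/3 ✓
b·Ac: 9853824/229488661·(-145/42) + (-11022152/229488661)·(-2203/336) = 1/6 ✓
b·c³: (-1134191779/4589773220)·(-1000/343) + 9853824/229488661·1295029/13824 + (-11022152/229488661)·1 = 15971104687/3401831916 ≠ 1/4 ⇒ order 3.
b·(c∘Ac): 9853824/229488661·(-15805/1008) + (-11022152/229488661)·(-2203/336) = -203172269/566971986 ≠ 1/8
b·Ac²: 9853824/229488661·725/147 + (-11022152/229488661)·(-236569/56448) = 5620592519/13607327664 ≠ 1/12
b·A²c: (-11022152/229488661)·145/84 = -399553010/4819261881 ≠ 1/24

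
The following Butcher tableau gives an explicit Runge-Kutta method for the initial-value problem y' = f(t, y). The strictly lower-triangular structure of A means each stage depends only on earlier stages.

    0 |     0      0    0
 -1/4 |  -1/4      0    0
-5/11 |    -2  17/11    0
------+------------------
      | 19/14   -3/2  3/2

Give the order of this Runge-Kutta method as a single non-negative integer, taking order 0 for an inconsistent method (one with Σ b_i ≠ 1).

0

b = (19/14, -3/2, 3/2)
c = (0, -1/4, -5/11)
Ac = (0, 0, -17/44)
Σ b_i: 19/14·1 + (-3/2)·1 + 3/2·1 = 19/14 ≠ 1 ⇒ order 0.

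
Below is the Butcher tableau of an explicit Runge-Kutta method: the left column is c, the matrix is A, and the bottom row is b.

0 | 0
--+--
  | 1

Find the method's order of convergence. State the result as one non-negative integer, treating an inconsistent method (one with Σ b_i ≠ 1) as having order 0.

1

b = (1)
c = (0)
Σ b_i: 1·1 = 1 ✓; 1 stage ⇒ order 1.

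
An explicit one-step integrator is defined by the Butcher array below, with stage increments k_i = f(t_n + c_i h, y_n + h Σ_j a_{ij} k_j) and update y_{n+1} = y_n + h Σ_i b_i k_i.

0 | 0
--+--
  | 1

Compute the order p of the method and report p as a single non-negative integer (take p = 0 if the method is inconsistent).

b = (1)
c = (0)
Σ b_i: 1·1 = 1 ✓; 1 stage ⇒ order 1.

1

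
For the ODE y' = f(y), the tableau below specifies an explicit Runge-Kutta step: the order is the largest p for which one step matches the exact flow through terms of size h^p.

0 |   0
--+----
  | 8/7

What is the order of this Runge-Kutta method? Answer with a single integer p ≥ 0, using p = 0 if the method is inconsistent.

b = (8/7)
c = (0)
Σ b_i: 8/7·1 = 8/7 ≠ 1 ⇒ order 0.

0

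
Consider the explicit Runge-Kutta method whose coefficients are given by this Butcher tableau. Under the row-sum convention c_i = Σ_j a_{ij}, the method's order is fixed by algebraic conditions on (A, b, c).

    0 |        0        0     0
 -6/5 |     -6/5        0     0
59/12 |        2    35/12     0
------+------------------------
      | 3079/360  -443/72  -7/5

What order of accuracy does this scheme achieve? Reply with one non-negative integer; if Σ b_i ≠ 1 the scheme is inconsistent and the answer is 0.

2

b = (3079/360, -443/72, -7/5)
c = (0, -6/5, 59/12)
Ac = (0, 0, -7/2)
Σ b_i: 3079/360·1 + (-443/72)·1 + (-7/5)·1 = 1 ✓
b·c: (-443/72)·(-6/5) + (-7/5)·59/12 = 1/2 ✓
b·c²: (-443/72)·36/25 + (-7/5)·3481/144 = -153731/3600 ≠ 1/3 ⇒ order 2.
b·Ac: (-7/5)·(-7/2) = 49/10 ≠ 1/6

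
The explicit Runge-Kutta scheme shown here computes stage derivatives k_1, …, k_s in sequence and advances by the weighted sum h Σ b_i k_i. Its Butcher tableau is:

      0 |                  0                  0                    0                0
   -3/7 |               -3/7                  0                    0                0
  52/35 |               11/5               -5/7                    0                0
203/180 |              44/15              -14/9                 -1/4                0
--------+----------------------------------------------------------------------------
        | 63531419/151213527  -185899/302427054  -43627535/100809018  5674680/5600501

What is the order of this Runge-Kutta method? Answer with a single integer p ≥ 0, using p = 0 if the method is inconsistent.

b = (63531419/151213527, -185899/302427054, -43627535/100809018, 5674680/5600501)
c = (0, -3/7, 52/35, 203/180)
Ac = (0, 0, 15/49, 31/105)
Σ b_i: 63531419/151213527·1 + (-185899/302427054)·1 + (-43627535/100809018)·1 + 5674680/5600501·1 = 1 ✓
b·c: (-185899/302427054)·(-3/7) + (-43627535/100809018)·52/35 + 5674680/5600501·203/180 = 1/2 ✓
b·c²: (-185899/302427054)·9/49 + (-43627535/100809018)·2704/1225 + 5674680/5600501·41209/32400 = 1/3 ✓
b·Ac: (-43627535/100809018)·15/49 + 5674680/5600501·31/105 = 1/6 ✓
b·c³: (-185899/302427054)·(-27/343) + (-43627535/100809018)·140608/42875 + 5674680/5600501·8365427/5832000 = 151913722061/4445677693800 ≠ 1/4 ⇒ order 3.
b·(c∘Ac): (-43627535/100809018)·156/343 + 5674680/5600501·899/2700 = 578526176/4116368235 ≠ 1/8
b·Ac²: (-43627535/100809018)·(-45/343) + 5674680/5600501·(-1026/1225) = -2173076047/2744245490 ≠ 1/12
b·A²c: 5674680/5600501·(-15/196) = -21280050/274424549 ≠ 1/24

3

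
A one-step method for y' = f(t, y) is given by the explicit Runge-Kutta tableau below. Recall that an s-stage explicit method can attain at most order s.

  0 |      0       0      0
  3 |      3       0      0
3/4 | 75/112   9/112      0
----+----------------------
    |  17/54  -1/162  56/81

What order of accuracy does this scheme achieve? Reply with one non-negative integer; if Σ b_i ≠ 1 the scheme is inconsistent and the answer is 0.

3

b = (17/54, -1/162, 56/81)
c = (0, 3, 3/4)
Ac = (0, 0, 27/112)
Σ b_i: 17/54·1 + (-1/162)·1 + 56/81·1 = 1 ✓
b·c: (-1/162)·3 + 56/81·3/4 = 1/2 ✓
b·c²: (-1/162)·9 + 56/81·9/16 = 1/3 ✓
b·Ac: 56/81·27/112 = 1/6 ✓; 3 stages ⇒ order 3.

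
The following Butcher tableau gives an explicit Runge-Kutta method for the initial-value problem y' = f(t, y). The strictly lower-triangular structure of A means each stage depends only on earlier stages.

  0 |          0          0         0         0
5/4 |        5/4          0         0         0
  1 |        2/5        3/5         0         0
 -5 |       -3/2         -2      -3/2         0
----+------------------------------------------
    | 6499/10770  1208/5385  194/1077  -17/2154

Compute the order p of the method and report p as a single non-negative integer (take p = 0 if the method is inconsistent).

3

b = (6499/10770, 1208/5385, 194/1077, -17/2154)
c = (0, 5/4, 1, -5)
Ac = (0, 0, 3/4, -4)
Σ b_i: 6499/10770·1 + 1208/5385·1 + 194/1077·1 + (-17/2154)·1 = 1 ✓
b·c: 1208/5385·5/4 + 194/1077·1 + (-17/2154)·(-5) = 1/2 ✓
b·c²: 1208/5385·25/16 + 194/1077·1 + (-17/2154)·25 = 1/3 ✓
b·Ac: 194/1077·3/4 + (-17/2154)·(-4) = 1/6 ✓
b·c³: 1208/5385·125/64 + 194/1077·1 + (-17/2154)·(-125) = 4609/2872 ≠ 1/4 ⇒ order 3.
b·(c∘Ac): 194/1077·3/4 + (-17/2154)·20 = -49/2154 ≠ 1/8
b·Ac²: 194/1077·15/16 + (-17/2154)·(-37/8) = 3539/17232 ≠ 1/12
b·A²c: (-17/2154)·(-9/8) = 51/5744 ≠ 1/24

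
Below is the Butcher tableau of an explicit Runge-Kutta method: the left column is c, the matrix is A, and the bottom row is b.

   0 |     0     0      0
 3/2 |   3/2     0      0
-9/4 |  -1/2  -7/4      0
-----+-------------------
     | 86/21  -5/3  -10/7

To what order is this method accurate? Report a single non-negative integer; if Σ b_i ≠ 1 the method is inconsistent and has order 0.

1

b = (86/21, -5/3, -10/7)
c = (0, 3/2, -9/4)
Ac = (0, 0, -21/8)
Σ b_i: 86/21·1 + (-5/3)·1 + (-10/7)·1 = 1 ✓
b·c: (-5/3)·3/2 + (-10/7)·(-9/4) = 5/7 ≠ 1/2 ⇒ order 1.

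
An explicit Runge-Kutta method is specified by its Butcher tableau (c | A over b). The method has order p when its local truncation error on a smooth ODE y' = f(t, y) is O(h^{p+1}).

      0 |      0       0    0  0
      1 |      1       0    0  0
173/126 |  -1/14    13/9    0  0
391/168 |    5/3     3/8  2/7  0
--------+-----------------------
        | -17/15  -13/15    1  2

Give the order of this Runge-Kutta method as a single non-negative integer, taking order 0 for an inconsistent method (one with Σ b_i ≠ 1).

1

b = (-17/15, -13/15, 1, 2)
c = (0, 1, 173/126, 391/168)
Ac = (0, 0, 13/9, 2707/3528)
Σ b_i: (-17/15)·1 + (-13/15)·1 + 1·1 + 2·1 = 1 ✓
b·c: (-13/15)·1 + 1·173/126 + 2·391/168 = 929/180 ≠ 1/2 ⇒ order 1.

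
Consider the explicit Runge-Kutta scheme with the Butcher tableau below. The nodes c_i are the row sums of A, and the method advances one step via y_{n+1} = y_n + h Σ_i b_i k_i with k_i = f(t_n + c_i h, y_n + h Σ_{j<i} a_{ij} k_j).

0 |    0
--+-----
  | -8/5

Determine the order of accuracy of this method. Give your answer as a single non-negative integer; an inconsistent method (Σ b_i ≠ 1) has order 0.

b = (-8/5)
c = (0)
Σ b_i: (-8/5)·1 = -8/5 ≠ 1 ⇒ order 0.

0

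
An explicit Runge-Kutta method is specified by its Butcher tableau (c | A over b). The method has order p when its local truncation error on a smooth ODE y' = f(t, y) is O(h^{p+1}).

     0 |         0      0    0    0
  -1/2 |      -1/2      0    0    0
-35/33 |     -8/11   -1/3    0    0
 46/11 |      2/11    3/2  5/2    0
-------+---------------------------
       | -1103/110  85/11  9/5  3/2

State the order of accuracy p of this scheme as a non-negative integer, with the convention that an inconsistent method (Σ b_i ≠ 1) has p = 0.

b = (-1103/110, 85/11, 9/5, 3/2)
c = (0, -1/2, -35/33, 46/11)
Ac = (0, 0, 1/6, -449/132)
Σ b_i: (-1103/110)·1 + 85/11·1 + 9/5·1 + 3/2·1 = 1 ✓
b·c: 85/11·(-1/2) + 9/5·(-35/33) + 3/2·46/11 = 1/2 ✓
b·c²: 85/11·1/4 + 9/5·1225/1089 + 3/2·2116/121 = 14611/484 ≠ 1/3 ⇒ order 2.
b·Ac: 9/5·1/6 + 3/2·(-449/132) = -2113/440 ≠ 1/6

2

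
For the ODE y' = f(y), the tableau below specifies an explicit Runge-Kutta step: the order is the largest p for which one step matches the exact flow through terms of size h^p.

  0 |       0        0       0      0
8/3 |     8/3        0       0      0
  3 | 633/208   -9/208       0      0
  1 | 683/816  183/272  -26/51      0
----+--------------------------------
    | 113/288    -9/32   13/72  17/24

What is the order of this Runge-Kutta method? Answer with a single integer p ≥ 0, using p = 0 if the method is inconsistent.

4

b = (113/288, -9/32, 13/72, 17/24)
c = (0, 8/3, 3, 1)
Ac = (0, 0, -3/26, 9/34)
Σ b_i: 113/288·1 + (-9/32)·1 + 13/72·1 + 17/24·1 = 1 ✓
b·c: (-9/32)·8/3 + 13/72·3 + 17/24·1 = 1/2 ✓
b·c²: (-9/32)·64/9 + 13/72·9 + 17/24·1 = 1/3 ✓
b·Ac: 13/72·(-3/26) + 17/24·9/34 = 1/6 ✓
b·c³: (-9/32)·512/27 + 13/72·27 + 17/24·1 = 1/4 ✓
b·(c∘Ac): 13/72·(-9/26) + 17/24·9/34 = 1/8 ✓
b·Ac²: 13/72·(-4/13) + 17/24·10/51 = 1/12 ✓
b·A²c: 17/24·1/17 = 1/24 ✓; 4 stages ⇒ order 4.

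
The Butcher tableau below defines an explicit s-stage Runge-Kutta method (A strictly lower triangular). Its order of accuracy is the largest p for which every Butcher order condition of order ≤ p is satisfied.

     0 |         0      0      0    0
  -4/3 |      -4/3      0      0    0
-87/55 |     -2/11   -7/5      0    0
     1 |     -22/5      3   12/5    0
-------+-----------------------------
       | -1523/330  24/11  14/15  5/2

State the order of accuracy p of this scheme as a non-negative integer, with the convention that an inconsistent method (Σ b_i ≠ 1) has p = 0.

1

b = (-1523/330, 24/11, 14/15, 5/2)
c = (0, -4/3, -87/55, 1)
Ac = (0, 0, 28/15, -2144/275)
Σ b_i: (-1523/330)·1 + 24/11·1 + 14/15·1 + 5/2·1 = 1 ✓
b·c: 24/11·(-4/3) + 14/15·(-87/55) + 5/2·1 = -1037/550 ≠ 1/2 ⇒ order 1.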